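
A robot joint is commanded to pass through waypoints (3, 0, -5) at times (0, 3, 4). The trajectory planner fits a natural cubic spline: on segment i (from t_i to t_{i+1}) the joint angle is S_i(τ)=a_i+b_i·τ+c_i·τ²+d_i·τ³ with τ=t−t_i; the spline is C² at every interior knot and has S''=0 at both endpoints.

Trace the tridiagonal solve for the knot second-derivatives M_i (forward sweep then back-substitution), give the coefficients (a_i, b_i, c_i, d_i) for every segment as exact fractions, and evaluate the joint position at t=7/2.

Δ: Δ0=-1, Δ1=-5
row 1: diag=8, rhs=-24; c'=1/8, d'=-3
back: M1=-3
M: M0=0, M1=-3, M2=0
seg 0: a=3, c=M0/2=0, d=(M1−M0)/(6·3)=-1/6, b=Δ0−h0·(2M0+M1)/6=1/2
seg 1: a=0, c=M1/2=-3/2, d=(M2−M1)/(6·1)=1/2, b=Δ1−h1·(2M1+M2)/6=-4
t_q=7/2 → seg 1, τ=1/2; S=0+-4·τ+-3/2·τ²+1/2·τ³=-37/16

  seg 0: a=3 b=1/2 c=0 d=-1/6
  seg 1: a=0 b=-4 c=-3/2 d=1/2
S(7/2) = -37/16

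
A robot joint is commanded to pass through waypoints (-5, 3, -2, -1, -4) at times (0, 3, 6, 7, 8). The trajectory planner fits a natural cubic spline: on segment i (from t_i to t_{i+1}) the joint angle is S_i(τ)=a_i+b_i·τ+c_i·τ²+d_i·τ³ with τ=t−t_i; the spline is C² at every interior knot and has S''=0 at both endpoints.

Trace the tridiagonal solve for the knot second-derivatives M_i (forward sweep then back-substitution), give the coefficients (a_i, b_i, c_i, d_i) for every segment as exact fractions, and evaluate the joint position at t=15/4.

  seg 0: a=-5 b=477/112 c=0 d=-535/3024
  seg 1: a=3 b=-29/56 c=-535/336 d=1219/3024
  seg 2: a=-2 b=13/16 c=57/28 d=-207/112
  seg 3: a=-1 b=-37/56 c=-393/112 d=131/112
S(15/4) = 13519/7168

Δ: Δ0=8/3, Δ1=-5/3, Δ2=1, Δ3=-3
row 1: diag=12, rhs=-26; c'=1/4, d'=-13/6
row 2: denom=8−3·1/4=29/4; d'=(16−3·-13/6)/(29/4)=90/29
row 3: denom=4−1·4/29=112/29; d'=(-24−1·90/29)/(112/29)=-393/56
back: M3=-393/56
back: M2=90/29−4/29·-393/56=57/14
back: M1=-13/6−1/4·57/14=-535/168
M: M0=0, M1=-535/168, M2=57/14, M3=-393/56, M4=0
seg 0: a=-5, c=M0/2=0, d=(M1−M0)/(6·3)=-535/3024, b=Δ0−h0·(2M0+M1)/6=477/112
seg 1: a=3, c=M1/2=-535/336, d=(M2−M1)/(6·3)=1219/3024, b=Δ1−h1·(2M1+M2)/6=-29/56
seg 2: a=-2, c=M2/2=57/28, d=(M3−M2)/(6·1)=-207/112, b=Δ2−h2·(2M2+M3)/6=13/16
seg 3: a=-1, c=M3/2=-393/112, d=(M4−M3)/(6·1)=131/112, b=Δ3−h3·(2M3+M4)/6=-37/56
t_q=15/4 → seg 1, τ=3/4; S=3+-29/56·τ+-535/336·τ²+1219/3024·τ³=13519/7168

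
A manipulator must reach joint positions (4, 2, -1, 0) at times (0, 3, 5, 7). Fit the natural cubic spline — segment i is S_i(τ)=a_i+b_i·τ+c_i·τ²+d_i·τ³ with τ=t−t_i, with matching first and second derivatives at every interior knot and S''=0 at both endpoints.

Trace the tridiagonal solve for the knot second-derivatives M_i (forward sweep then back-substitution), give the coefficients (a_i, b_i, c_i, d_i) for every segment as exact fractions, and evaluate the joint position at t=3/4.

  seg 0: a=4 b=-14/57 c=0 d=-8/171
  seg 1: a=2 b=-86/57 c=-8/19 d=97/456
  seg 2: a=-1 b=-73/114 c=65/76 d=-65/456
S(3/4) = 577/152

Δ: Δ0=-2/3, Δ1=-3/2, Δ2=1/2
row 1: diag=10, rhs=-5; c'=1/5, d'=-1/2
row 2: denom=8−2·1/5=38/5; d'=(12−2·-1/2)/(38/5)=65/38
back: M2=65/38
back: M1=-1/2−1/5·65/38=-16/19
M: M0=0, M1=-16/19, M2=65/38, M3=0
seg 0: a=4, c=M0/2=0, d=(M1−M0)/(6·3)=-8/171, b=Δ0−h0·(2M0+M1)/6=-14/57
seg 1: a=2, c=M1/2=-8/19, d=(M2−M1)/(6·2)=97/456, b=Δ1−h1·(2M1+M2)/6=-86/57
seg 2: a=-1, c=M2/2=65/76, d=(M3−M2)/(6·2)=-65/456, b=Δ2−h2·(2M2+M3)/6=-73/114
t_q=3/4 → seg 0, τ=3/4; S=4+-14/57·τ+0·τ²+-8/171·τ³=577/152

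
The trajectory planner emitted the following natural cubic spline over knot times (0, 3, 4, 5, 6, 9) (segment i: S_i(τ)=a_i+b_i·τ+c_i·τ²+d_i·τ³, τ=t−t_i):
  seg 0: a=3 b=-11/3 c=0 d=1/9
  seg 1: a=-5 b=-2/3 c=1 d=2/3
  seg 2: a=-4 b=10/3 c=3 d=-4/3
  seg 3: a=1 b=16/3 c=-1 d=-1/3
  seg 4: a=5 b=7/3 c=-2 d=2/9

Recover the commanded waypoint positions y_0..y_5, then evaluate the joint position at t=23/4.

y_0=3 y_1=-5 y_2=-4 y_3=1 y_4=5 y_5=0
S(23/4) = 275/64

y_0 = S_0(0) = a_0 = 3
y_1 = S_1(0) = a_1 = -5
y_2 = S_2(0) = a_2 = -4
y_3 = S_3(0) = a_3 = 1
y_4 = S_4(0) = a_4 = 5
y_5 = S_4(3) = 0
t_q=23/4 is in segment 3 (τ=3/4); S_3(τ)=275/64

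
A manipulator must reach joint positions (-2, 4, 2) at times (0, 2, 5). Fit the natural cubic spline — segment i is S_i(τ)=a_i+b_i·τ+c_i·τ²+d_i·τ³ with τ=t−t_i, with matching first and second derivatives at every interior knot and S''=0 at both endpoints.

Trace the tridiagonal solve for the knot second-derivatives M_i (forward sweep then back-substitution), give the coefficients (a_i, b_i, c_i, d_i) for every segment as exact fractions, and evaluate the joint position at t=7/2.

Δ: Δ0=3, Δ1=-2/3
row 1: diag=10, rhs=-22; c'=3/10, d'=-11/5
back: M1=-11/5
M: M0=0, M1=-11/5, M2=0
seg 0: a=-2, c=M0/2=0, d=(M1−M0)/(6·2)=-11/60, b=Δ0−h0·(2M0+M1)/6=56/15
seg 1: a=4, c=M1/2=-11/10, d=(M2−M1)/(6·3)=11/90, b=Δ1−h1·(2M1+M2)/6=23/15
t_q=7/2 → seg 1, τ=3/2; S=4+23/15·τ+-11/10·τ²+11/90·τ³=339/80

  seg 0: a=-2 b=56/15 c=0 d=-11/60
  seg 1: a=4 b=23/15 c=-11/10 d=11/90
S(7/2) = 339/80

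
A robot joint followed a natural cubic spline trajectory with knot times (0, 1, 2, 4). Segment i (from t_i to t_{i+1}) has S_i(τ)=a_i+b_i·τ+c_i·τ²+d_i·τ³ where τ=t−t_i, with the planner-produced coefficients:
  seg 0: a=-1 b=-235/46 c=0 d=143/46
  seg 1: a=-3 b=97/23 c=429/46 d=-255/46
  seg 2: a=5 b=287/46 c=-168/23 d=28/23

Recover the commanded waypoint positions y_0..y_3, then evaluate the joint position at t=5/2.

y_0 = S_0(0) = a_0 = -1
y_1 = S_1(0) = a_1 = -3
y_2 = S_2(0) = a_2 = 5
y_3 = S_2(2) = -2
t_q=5/2 is in segment 2 (τ=1/2); S_2(τ)=593/92

y_0=-1 y_1=-3 y_2=5 y_3=-2
S(5/2) = 593/92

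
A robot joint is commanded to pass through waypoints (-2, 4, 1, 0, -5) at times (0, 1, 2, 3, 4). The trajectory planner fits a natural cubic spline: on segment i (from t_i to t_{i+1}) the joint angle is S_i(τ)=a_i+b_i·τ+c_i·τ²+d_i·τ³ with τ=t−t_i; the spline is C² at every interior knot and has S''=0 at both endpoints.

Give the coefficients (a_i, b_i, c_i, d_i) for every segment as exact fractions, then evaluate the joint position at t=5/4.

Δ: Δ0=6, Δ1=-3, Δ2=-1, Δ3=-5
row 1: diag=4, rhs=-54; c'=1/4, d'=-27/2
row 2: denom=4−1·1/4=15/4; d'=(12−1·-27/2)/(15/4)=34/5
row 3: denom=4−1·4/15=56/15; d'=(-24−1·34/5)/(56/15)=-33/4
back: M3=-33/4
back: M2=34/5−4/15·-33/4=9
back: M1=-27/2−1/4·9=-63/4
M: M0=0, M1=-63/4, M2=9, M3=-33/4, M4=0
seg 0: a=-2, c=M0/2=0, d=(M1−M0)/(6·1)=-21/8, b=Δ0−h0·(2M0+M1)/6=69/8
seg 1: a=4, c=M1/2=-63/8, d=(M2−M1)/(6·1)=33/8, b=Δ1−h1·(2M1+M2)/6=3/4
seg 2: a=1, c=M2/2=9/2, d=(M3−M2)/(6·1)=-23/8, b=Δ2−h2·(2M2+M3)/6=-21/8
seg 3: a=0, c=M3/2=-33/8, d=(M4−M3)/(6·1)=11/8, b=Δ3−h3·(2M3+M4)/6=-9/4
t_q=5/4 → seg 1, τ=1/4; S=4+3/4·τ+-63/8·τ²+33/8·τ³=1925/512

  seg 0: a=-2 b=69/8 c=0 d=-21/8
  seg 1: a=4 b=3/4 c=-63/8 d=33/8
  seg 2: a=1 b=-21/8 c=9/2 d=-23/8
  seg 3: a=0 b=-9/4 c=-33/8 d=11/8
S(5/4) = 1925/512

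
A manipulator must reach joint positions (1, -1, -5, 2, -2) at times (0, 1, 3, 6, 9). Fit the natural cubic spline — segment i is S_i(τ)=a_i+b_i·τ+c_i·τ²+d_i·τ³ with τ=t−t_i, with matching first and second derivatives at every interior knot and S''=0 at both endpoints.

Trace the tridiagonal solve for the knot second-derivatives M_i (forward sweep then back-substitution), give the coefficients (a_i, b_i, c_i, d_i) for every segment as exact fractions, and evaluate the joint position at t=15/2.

  seg 0: a=1 b=-185/103 c=0 d=-21/103
  seg 1: a=-1 b=-248/103 c=-63/103 d=42/103
  seg 2: a=-5 b=4/103 c=189/103 d=-992/2781
  seg 3: a=2 b=146/103 c=-425/309 d=425/2781
S(15/2) = 1275/824

Δ: Δ0=-2, Δ1=-2, Δ2=7/3, Δ3=-4/3
row 1: diag=6, rhs=0; c'=1/3, d'=0
row 2: denom=10−2·1/3=28/3; d'=(26−2·0)/(28/3)=39/14
row 3: denom=12−3·9/28=309/28; d'=(-22−3·39/14)/(309/28)=-850/309
back: M3=-850/309
back: M2=39/14−9/28·-850/309=378/103
back: M1=0−1/3·378/103=-126/103
M: M0=0, M1=-126/103, M2=378/103, M3=-850/309, M4=0
seg 0: a=1, c=M0/2=0, d=(M1−M0)/(6·1)=-21/103, b=Δ0−h0·(2M0+M1)/6=-185/103
seg 1: a=-1, c=M1/2=-63/103, d=(M2−M1)/(6·2)=42/103, b=Δ1−h1·(2M1+M2)/6=-248/103
seg 2: a=-5, c=M2/2=189/103, d=(M3−M2)/(6·3)=-992/2781, b=Δ2−h2·(2M2+M3)/6=4/103
seg 3: a=2, c=M3/2=-425/309, d=(M4−M3)/(6·3)=425/2781, b=Δ3−h3·(2M3+M4)/6=146/103
t_q=15/2 → seg 3, τ=3/2; S=2+146/103·τ+-425/309·τ²+425/2781·τ³=1275/824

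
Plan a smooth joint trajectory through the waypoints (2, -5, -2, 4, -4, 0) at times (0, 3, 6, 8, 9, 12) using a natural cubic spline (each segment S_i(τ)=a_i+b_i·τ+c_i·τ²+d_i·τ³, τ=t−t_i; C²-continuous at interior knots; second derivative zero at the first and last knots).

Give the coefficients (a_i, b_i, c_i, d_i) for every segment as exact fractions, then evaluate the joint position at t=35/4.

  seg 0: a=2 b=-1451/537 c=0 d=22/537
  seg 1: a=-5 b=-857/537 c=66/179 d=800/4833
  seg 2: a=-2 b=2731/537 c=998/537 d=-779/537
  seg 3: a=4 b=-875/179 c=-3676/537 d=2005/537
  seg 4: a=-4 b=-3962/537 c=2339/537 d=-2339/4833
S(35/4) = -22243/11456

Δ: Δ0=-7/3, Δ1=1, Δ2=3, Δ3=-8, Δ4=4/3
row 1: diag=12, rhs=20; c'=1/4, d'=5/3
row 2: denom=10−3·1/4=37/4; d'=(12−3·5/3)/(37/4)=28/37
row 3: denom=6−2·8/37=206/37; d'=(-66−2·28/37)/(206/37)=-1249/103
row 4: denom=8−1·37/206=1611/206; d'=(56−1·-1249/103)/(1611/206)=4678/537
back: M4=4678/537
back: M3=-1249/103−37/206·4678/537=-7352/537
back: M2=28/37−8/37·-7352/537=1996/537
back: M1=5/3−1/4·1996/537=132/179
M: M0=0, M1=132/179, M2=1996/537, M3=-7352/537, M4=4678/537, M5=0
seg 0: a=2, c=M0/2=0, d=(M1−M0)/(6·3)=22/537, b=Δ0−h0·(2M0+M1)/6=-1451/537
seg 1: a=-5, c=M1/2=66/179, d=(M2−M1)/(6·3)=800/4833, b=Δ1−h1·(2M1+M2)/6=-857/537
seg 2: a=-2, c=M2/2=998/537, d=(M3−M2)/(6·2)=-779/537, b=Δ2−h2·(2M2+M3)/6=2731/537
seg 3: a=4, c=M3/2=-3676/537, d=(M4−M3)/(6·1)=2005/537, b=Δ3−h3·(2M3+M4)/6=-875/179
seg 4: a=-4, c=M4/2=2339/537, d=(M5−M4)/(6·3)=-2339/4833, b=Δ4−h4·(2M4+M5)/6=-3962/537
t_q=35/4 → seg 3, τ=3/4; S=4+-875/179·τ+-3676/537·τ²+2005/537·τ³=-22243/11456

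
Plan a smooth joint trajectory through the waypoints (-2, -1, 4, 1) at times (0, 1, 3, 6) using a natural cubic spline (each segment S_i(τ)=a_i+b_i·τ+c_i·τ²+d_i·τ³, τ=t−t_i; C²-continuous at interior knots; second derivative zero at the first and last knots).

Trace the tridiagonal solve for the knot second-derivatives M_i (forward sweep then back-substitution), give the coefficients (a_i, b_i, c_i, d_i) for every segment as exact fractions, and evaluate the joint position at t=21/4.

  seg 0: a=-2 b=17/28 c=0 d=11/28
  seg 1: a=-1 b=25/14 c=33/28 d=-23/56
  seg 2: a=4 b=11/7 c=-9/7 d=1/7
S(21/4) = 1189/448

Δ: Δ0=1, Δ1=5/2, Δ2=-1
row 1: diag=6, rhs=9; c'=1/3, d'=3/2
row 2: denom=10−2·1/3=28/3; d'=(-21−2·3/2)/(28/3)=-18/7
back: M2=-18/7
back: M1=3/2−1/3·-18/7=33/14
M: M0=0, M1=33/14, M2=-18/7, M3=0
seg 0: a=-2, c=M0/2=0, d=(M1−M0)/(6·1)=11/28, b=Δ0−h0·(2M0+M1)/6=17/28
seg 1: a=-1, c=M1/2=33/28, d=(M2−M1)/(6·2)=-23/56, b=Δ1−h1·(2M1+M2)/6=25/14
seg 2: a=4, c=M2/2=-9/7, d=(M3−M2)/(6·3)=1/7, b=Δ2−h2·(2M2+M3)/6=11/7
t_q=21/4 → seg 2, τ=9/4; S=4+11/7·τ+-9/7·τ²+1/7·τ³=1189/448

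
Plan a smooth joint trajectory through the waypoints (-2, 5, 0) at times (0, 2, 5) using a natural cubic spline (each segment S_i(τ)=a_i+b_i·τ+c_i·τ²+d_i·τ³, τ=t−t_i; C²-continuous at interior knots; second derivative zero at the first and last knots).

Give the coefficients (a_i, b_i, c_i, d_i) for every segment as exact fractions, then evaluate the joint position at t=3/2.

Δ: Δ0=7/2, Δ1=-5/3
row 1: diag=10, rhs=-31; c'=3/10, d'=-31/10
back: M1=-31/10
M: M0=0, M1=-31/10, M2=0
seg 0: a=-2, c=M0/2=0, d=(M1−M0)/(6·2)=-31/120, b=Δ0−h0·(2M0+M1)/6=68/15
seg 1: a=5, c=M1/2=-31/20, d=(M2−M1)/(6·3)=31/180, b=Δ1−h1·(2M1+M2)/6=43/30
t_q=3/2 → seg 0, τ=3/2; S=-2+68/15·τ+0·τ²+-31/120·τ³=1257/320

  seg 0: a=-2 b=68/15 c=0 d=-31/120
  seg 1: a=5 b=43/30 c=-31/20 d=31/180
S(3/2) = 1257/320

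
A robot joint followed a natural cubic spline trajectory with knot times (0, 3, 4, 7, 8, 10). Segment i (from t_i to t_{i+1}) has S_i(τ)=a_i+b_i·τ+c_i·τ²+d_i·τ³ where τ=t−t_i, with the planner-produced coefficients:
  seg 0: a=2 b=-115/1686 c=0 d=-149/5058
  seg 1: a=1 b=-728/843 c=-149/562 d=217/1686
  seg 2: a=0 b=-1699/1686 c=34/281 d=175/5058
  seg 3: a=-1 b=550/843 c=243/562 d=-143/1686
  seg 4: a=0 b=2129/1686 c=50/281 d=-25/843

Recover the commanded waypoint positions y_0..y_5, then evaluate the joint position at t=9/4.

y_0=2 y_1=1 y_2=0 y_3=-1 y_4=0 y_5=3
S(9/4) = 54347/35968

y_0 = S_0(0) = a_0 = 2
y_1 = S_1(0) = a_1 = 1
y_2 = S_2(0) = a_2 = 0
y_3 = S_3(0) = a_3 = -1
y_4 = S_4(0) = a_4 = 0
y_5 = S_4(2) = 3
t_q=9/4 is in segment 0 (τ=9/4); S_0(τ)=54347/35968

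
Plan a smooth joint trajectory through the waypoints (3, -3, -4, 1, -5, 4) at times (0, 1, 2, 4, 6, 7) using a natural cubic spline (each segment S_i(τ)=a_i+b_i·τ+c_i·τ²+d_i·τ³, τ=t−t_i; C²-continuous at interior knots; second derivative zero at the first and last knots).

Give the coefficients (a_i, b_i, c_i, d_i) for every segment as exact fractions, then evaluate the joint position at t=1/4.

  seg 0: a=3 b=-1607/229 c=0 d=233/229
  seg 1: a=-3 b=-908/229 c=699/229 d=-20/229
  seg 2: a=-4 b=430/229 c=639/229 d=-2271/1832
  seg 3: a=1 b=-841/458 c=-4257/916 d=931/458
  seg 4: a=-5 b=1817/458 c=6915/916 d=-2305/916
S(1/4) = 18489/14656

Δ: Δ0=-6, Δ1=-1, Δ2=5/2, Δ3=-3, Δ4=9
row 1: diag=4, rhs=30; c'=1/4, d'=15/2
row 2: denom=6−1·1/4=23/4; d'=(21−1·15/2)/(23/4)=54/23
row 3: denom=8−2·8/23=168/23; d'=(-33−2·54/23)/(168/23)=-289/56
row 4: denom=6−2·23/84=229/42; d'=(72−2·-289/56)/(229/42)=6915/458
back: M4=6915/458
back: M3=-289/56−23/84·6915/458=-4257/458
back: M2=54/23−8/23·-4257/458=1278/229
back: M1=15/2−1/4·1278/229=1398/229
M: M0=0, M1=1398/229, M2=1278/229, M3=-4257/458, M4=6915/458, M5=0
seg 0: a=3, c=M0/2=0, d=(M1−M0)/(6·1)=233/229, b=Δ0−h0·(2M0+M1)/6=-1607/229
seg 1: a=-3, c=M1/2=699/229, d=(M2−M1)/(6·1)=-20/229, b=Δ1−h1·(2M1+M2)/6=-908/229
seg 2: a=-4, c=M2/2=639/229, d=(M3−M2)/(6·2)=-2271/1832, b=Δ2−h2·(2M2+M3)/6=430/229
seg 3: a=1, c=M3/2=-4257/916, d=(M4−M3)/(6·2)=931/458, b=Δ3−h3·(2M3+M4)/6=-841/458
seg 4: a=-5, c=M4/2=6915/916, d=(M5−M4)/(6·1)=-2305/916, b=Δ4−h4·(2M4+M5)/6=1817/458
t_q=1/4 → seg 0, τ=1/4; S=3+-1607/229·τ+0·τ²+233/229·τ³=18489/14656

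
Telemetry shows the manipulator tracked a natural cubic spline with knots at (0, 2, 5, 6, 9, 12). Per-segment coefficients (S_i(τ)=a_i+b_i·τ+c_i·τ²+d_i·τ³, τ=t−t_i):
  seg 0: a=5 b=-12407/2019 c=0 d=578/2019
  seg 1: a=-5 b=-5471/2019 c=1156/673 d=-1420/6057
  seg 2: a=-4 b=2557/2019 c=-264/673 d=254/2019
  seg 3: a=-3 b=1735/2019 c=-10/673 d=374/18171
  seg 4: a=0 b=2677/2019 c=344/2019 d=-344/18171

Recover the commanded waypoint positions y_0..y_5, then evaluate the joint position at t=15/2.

y_0=5 y_1=-5 y_2=-4 y_3=-3 y_4=0 y_5=5
S(15/2) = -4509/2692

y_0 = S_0(0) = a_0 = 5
y_1 = S_1(0) = a_1 = -5
y_2 = S_2(0) = a_2 = -4
y_3 = S_3(0) = a_3 = -3
y_4 = S_4(0) = a_4 = 0
y_5 = S_4(3) = 5
t_q=15/2 is in segment 3 (τ=3/2); S_3(τ)=-4509/2692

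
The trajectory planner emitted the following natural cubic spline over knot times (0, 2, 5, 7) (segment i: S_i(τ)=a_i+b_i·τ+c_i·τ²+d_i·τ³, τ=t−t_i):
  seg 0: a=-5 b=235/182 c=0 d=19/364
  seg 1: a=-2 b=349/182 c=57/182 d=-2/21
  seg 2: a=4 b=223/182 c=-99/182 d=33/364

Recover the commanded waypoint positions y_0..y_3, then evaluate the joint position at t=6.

y_0=-5 y_1=-2 y_2=4 y_3=5
S(6) = 1737/364

y_0 = S_0(0) = a_0 = -5
y_1 = S_1(0) = a_1 = -2
y_2 = S_2(0) = a_2 = 4
y_3 = S_2(2) = 5
t_q=6 is in segment 2 (τ=1); S_2(τ)=1737/364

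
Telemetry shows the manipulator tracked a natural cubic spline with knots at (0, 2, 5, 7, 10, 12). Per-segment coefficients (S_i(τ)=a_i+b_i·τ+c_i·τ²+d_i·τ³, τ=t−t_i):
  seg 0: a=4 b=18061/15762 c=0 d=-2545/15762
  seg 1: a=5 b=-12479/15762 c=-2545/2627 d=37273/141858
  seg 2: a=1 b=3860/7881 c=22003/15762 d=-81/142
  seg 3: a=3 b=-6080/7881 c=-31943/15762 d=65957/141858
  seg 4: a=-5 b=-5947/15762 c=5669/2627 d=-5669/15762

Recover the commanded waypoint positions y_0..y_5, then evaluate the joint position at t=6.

y_0=4 y_1=5 y_2=1 y_3=3 y_4=-5 y_5=0
S(6) = 257/111

y_0 = S_0(0) = a_0 = 4
y_1 = S_1(0) = a_1 = 5
y_2 = S_2(0) = a_2 = 1
y_3 = S_3(0) = a_3 = 3
y_4 = S_4(0) = a_4 = -5
y_5 = S_4(2) = 0
t_q=6 is in segment 2 (τ=1); S_2(τ)=257/111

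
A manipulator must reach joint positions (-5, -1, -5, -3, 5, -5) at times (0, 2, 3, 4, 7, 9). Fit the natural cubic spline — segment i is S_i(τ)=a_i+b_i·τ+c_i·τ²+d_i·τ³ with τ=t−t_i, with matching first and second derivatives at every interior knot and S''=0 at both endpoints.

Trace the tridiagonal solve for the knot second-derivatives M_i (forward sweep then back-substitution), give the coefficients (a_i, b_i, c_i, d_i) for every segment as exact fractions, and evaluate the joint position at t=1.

  seg 0: a=-5 b=21680/4719 c=0 d=-6121/9438
  seg 1: a=-1 b=-15046/4719 c=-6121/1573 d=14533/4719
  seg 2: a=-5 b=-743/429 c=8412/1573 d=-7625/4719
  seg 3: a=-3 b=19424/4719 c=787/1573 d=-119/363
  seg 4: a=5 b=-8179/4719 c=-3854/1573 d=1927/4719
S(1) = -3317/3146

Δ: Δ0=2, Δ1=-4, Δ2=2, Δ3=8/3, Δ4=-5
row 1: diag=6, rhs=-36; c'=1/6, d'=-6
row 2: denom=4−1·1/6=23/6; d'=(36−1·-6)/(23/6)=252/23
row 3: denom=8−1·6/23=178/23; d'=(4−1·252/23)/(178/23)=-80/89
row 4: denom=10−3·69/178=1573/178; d'=(-46−3·-80/89)/(1573/178)=-7708/1573
back: M4=-7708/1573
back: M3=-80/89−69/178·-7708/1573=1574/1573
back: M2=252/23−6/23·1574/1573=16824/1573
back: M1=-6−1/6·16824/1573=-12242/1573
M: M0=0, M1=-12242/1573, M2=16824/1573, M3=1574/1573, M4=-7708/1573, M5=0
seg 0: a=-5, c=M0/2=0, d=(M1−M0)/(6·2)=-6121/9438, b=Δ0−h0·(2M0+M1)/6=21680/4719
seg 1: a=-1, c=M1/2=-6121/1573, d=(M2−M1)/(6·1)=14533/4719, b=Δ1−h1·(2M1+M2)/6=-15046/4719
seg 2: a=-5, c=M2/2=8412/1573, d=(M3−M2)/(6·1)=-7625/4719, b=Δ2−h2·(2M2+M3)/6=-743/429
seg 3: a=-3, c=M3/2=787/1573, d=(M4−M3)/(6·3)=-119/363, b=Δ3−h3·(2M3+M4)/6=19424/4719
seg 4: a=5, c=M4/2=-3854/1573, d=(M5−M4)/(6·2)=1927/4719, b=Δ4−h4·(2M4+M5)/6=-8179/4719
t_q=1 → seg 0, τ=1; S=-5+21680/4719·τ+0·τ²+-6121/9438·τ³=-3317/3146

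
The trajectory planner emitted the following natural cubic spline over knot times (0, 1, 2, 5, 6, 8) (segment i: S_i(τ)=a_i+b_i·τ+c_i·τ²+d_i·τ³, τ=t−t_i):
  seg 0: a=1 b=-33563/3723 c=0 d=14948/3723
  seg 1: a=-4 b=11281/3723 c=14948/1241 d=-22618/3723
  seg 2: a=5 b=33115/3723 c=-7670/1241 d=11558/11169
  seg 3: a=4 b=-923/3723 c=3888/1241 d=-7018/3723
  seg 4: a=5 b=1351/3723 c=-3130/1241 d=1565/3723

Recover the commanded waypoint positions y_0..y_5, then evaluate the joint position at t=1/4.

y_0=1 y_1=-4 y_2=5 y_3=4 y_4=5 y_5=-1
S(1/4) = -23649/19856

y_0 = S_0(0) = a_0 = 1
y_1 = S_1(0) = a_1 = -4
y_2 = S_2(0) = a_2 = 5
y_3 = S_3(0) = a_3 = 4
y_4 = S_4(0) = a_4 = 5
y_5 = S_4(2) = -1
t_q=1/4 is in segment 0 (τ=1/4); S_0(τ)=-23649/19856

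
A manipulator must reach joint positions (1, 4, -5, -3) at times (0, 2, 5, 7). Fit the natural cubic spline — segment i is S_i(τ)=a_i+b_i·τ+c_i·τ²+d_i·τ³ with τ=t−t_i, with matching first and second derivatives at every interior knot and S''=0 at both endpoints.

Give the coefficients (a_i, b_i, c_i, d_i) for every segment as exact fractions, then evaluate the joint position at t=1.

  seg 0: a=1 b=501/182 c=0 d=-57/182
  seg 1: a=4 b=-183/182 c=-171/91 d=17/42
  seg 2: a=-5 b=-123/91 c=321/182 d=-107/364
S(1) = 313/91

Δ: Δ0=3/2, Δ1=-3, Δ2=1
row 1: diag=10, rhs=-27; c'=3/10, d'=-27/10
row 2: denom=10−3·3/10=91/10; d'=(24−3·-27/10)/(91/10)=321/91
back: M2=321/91
back: M1=-27/10−3/10·321/91=-342/91
M: M0=0, M1=-342/91, M2=321/91, M3=0
seg 0: a=1, c=M0/2=0, d=(M1−M0)/(6·2)=-57/182, b=Δ0−h0·(2M0+M1)/6=501/182
seg 1: a=4, c=M1/2=-171/91, d=(M2−M1)/(6·3)=17/42, b=Δ1−h1·(2M1+M2)/6=-183/182
seg 2: a=-5, c=M2/2=321/182, d=(M3−M2)/(6·2)=-107/364, b=Δ2−h2·(2M2+M3)/6=-123/91
t_q=1 → seg 0, τ=1; S=1+501/182·τ+0·τ²+-57/182·τ³=313/91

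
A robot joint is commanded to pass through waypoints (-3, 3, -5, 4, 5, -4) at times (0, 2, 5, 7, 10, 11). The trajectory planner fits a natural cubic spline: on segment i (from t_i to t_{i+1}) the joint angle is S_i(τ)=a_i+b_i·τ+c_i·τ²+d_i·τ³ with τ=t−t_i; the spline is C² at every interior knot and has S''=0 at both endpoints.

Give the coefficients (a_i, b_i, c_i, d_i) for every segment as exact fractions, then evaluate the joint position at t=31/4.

Δ: Δ0=3, Δ1=-8/3, Δ2=9/2, Δ3=1/3, Δ4=-9
row 1: diag=10, rhs=-34; c'=3/10, d'=-17/5
row 2: denom=10−3·3/10=91/10; d'=(43−3·-17/5)/(91/10)=76/13
row 3: denom=10−2·20/91=870/91; d'=(-25−2·76/13)/(870/91)=-1113/290
row 4: denom=8−3·91/290=2047/290; d'=(-56−3·-1113/290)/(2047/290)=-12901/2047
back: M4=-12901/2047
back: M3=-1113/290−91/290·-12901/2047=-3808/2047
back: M2=76/13−20/91·-3808/2047=12804/2047
back: M1=-17/5−3/10·12804/2047=-10801/2047
M: M0=0, M1=-10801/2047, M2=12804/2047, M3=-3808/2047, M4=-12901/2047, M5=0
seg 0: a=-3, c=M0/2=0, d=(M1−M0)/(6·2)=-10801/24564, b=Δ0−h0·(2M0+M1)/6=29224/6141
seg 1: a=3, c=M1/2=-10801/4094, d=(M2−M1)/(6·3)=23605/36846, b=Δ1−h1·(2M1+M2)/6=-3179/6141
seg 2: a=-5, c=M2/2=6402/2047, d=(M3−M2)/(6·2)=-4153/6141, b=Δ2−h2·(2M2+M3)/6=11669/12282
seg 3: a=4, c=M3/2=-1904/2047, d=(M4−M3)/(6·3)=-3031/12282, b=Δ3−h3·(2M3+M4)/6=65645/12282
seg 4: a=5, c=M4/2=-12901/4094, d=(M5−M4)/(6·1)=12901/12282, b=Δ4−h4·(2M4+M5)/6=-42368/6141
t_q=31/4 → seg 3, τ=3/4; S=4+65645/12282·τ+-1904/2047·τ²+-3031/12282·τ³=1934017/262016

  seg 0: a=-3 b=29224/6141 c=0 d=-10801/24564
  seg 1: a=3 b=-3179/6141 c=-10801/4094 d=23605/36846
  seg 2: a=-5 b=11669/12282 c=6402/2047 d=-4153/6141
  seg 3: a=4 b=65645/12282 c=-1904/2047 d=-3031/12282
  seg 4: a=5 b=-42368/6141 c=-12901/4094 d=12901/12282
S(31/4) = 1934017/262016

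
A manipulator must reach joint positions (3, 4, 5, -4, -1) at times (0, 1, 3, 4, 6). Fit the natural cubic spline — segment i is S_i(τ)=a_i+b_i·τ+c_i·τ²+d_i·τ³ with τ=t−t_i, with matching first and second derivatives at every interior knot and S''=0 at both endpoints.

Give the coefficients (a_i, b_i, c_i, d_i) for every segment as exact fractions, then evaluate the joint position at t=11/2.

  seg 0: a=3 b=137/372 c=0 d=235/372
  seg 1: a=4 b=421/186 c=235/124 d=-1033/744
  seg 2: a=5 b=-634/93 c=-399/62 d=791/186
  seg 3: a=-4 b=-1289/186 c=196/31 d=-98/93
S(11/2) = -231/62

Δ: Δ0=1, Δ1=1/2, Δ2=-9, Δ3=3/2
row 1: diag=6, rhs=-3; c'=1/3, d'=-1/2
row 2: denom=6−2·1/3=16/3; d'=(-57−2·-1/2)/(16/3)=-21/2
row 3: denom=6−1·3/16=93/16; d'=(63−1·-21/2)/(93/16)=392/31
back: M3=392/31
back: M2=-21/2−3/16·392/31=-399/31
back: M1=-1/2−1/3·-399/31=235/62
M: M0=0, M1=235/62, M2=-399/31, M3=392/31, M4=0
seg 0: a=3, c=M0/2=0, d=(M1−M0)/(6·1)=235/372, b=Δ0−h0·(2M0+M1)/6=137/372
seg 1: a=4, c=M1/2=235/124, d=(M2−M1)/(6·2)=-1033/744, b=Δ1−h1·(2M1+M2)/6=421/186
seg 2: a=5, c=M2/2=-399/62, d=(M3−M2)/(6·1)=791/186, b=Δ2−h2·(2M2+M3)/6=-634/93
seg 3: a=-4, c=M3/2=196/31, d=(M4−M3)/(6·2)=-98/93, b=Δ3−h3·(2M3+M4)/6=-1289/186
t_q=11/2 → seg 3, τ=3/2; S=-4+-1289/186·τ+196/31·τ²+-98/93·τ³=-231/62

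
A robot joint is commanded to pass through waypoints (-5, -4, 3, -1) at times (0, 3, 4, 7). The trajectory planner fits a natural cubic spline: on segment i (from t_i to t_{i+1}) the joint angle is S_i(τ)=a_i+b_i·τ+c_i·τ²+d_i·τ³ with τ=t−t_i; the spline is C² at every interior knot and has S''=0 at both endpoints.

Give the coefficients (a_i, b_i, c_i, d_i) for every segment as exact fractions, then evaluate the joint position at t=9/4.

Δ: Δ0=1/3, Δ1=7, Δ2=-4/3
row 1: diag=8, rhs=40; c'=1/8, d'=5
row 2: denom=8−1·1/8=63/8; d'=(-50−1·5)/(63/8)=-440/63
back: M2=-440/63
back: M1=5−1/8·-440/63=370/63
M: M0=0, M1=370/63, M2=-440/63, M3=0
seg 0: a=-5, c=M0/2=0, d=(M1−M0)/(6·3)=185/567, b=Δ0−h0·(2M0+M1)/6=-164/63
seg 1: a=-4, c=M1/2=185/63, d=(M2−M1)/(6·1)=-15/7, b=Δ1−h1·(2M1+M2)/6=391/63
seg 2: a=3, c=M2/2=-220/63, d=(M3−M2)/(6·3)=220/567, b=Δ2−h2·(2M2+M3)/6=356/63
t_q=9/4 → seg 0, τ=9/4; S=-5+-164/63·τ+0·τ²+185/567·τ³=-457/64

  seg 0: a=-5 b=-164/63 c=0 d=185/567
  seg 1: a=-4 b=391/63 c=185/63 d=-15/7
  seg 2: a=3 b=356/63 c=-220/63 d=220/567
S(9/4) = -457/64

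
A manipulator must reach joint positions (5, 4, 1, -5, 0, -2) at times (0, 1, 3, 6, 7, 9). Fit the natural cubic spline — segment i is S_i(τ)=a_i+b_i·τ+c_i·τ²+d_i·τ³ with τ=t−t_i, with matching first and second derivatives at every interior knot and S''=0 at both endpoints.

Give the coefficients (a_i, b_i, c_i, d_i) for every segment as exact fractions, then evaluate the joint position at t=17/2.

  seg 0: a=5 b=-2435/2308 c=0 d=127/2308
  seg 1: a=4 b=-1027/1154 c=381/2308 d=-1085/4616
  seg 2: a=1 b=-1760/577 c=-1437/1154 d=1841/3462
  seg 3: a=-5 b=4427/1154 c=2043/577 d=-2743/1154
  seg 4: a=0 b=2185/577 c=-4143/1154 d=1381/2308
S(17/2) = -6981/18464

Δ: Δ0=-1, Δ1=-3/2, Δ2=-2, Δ3=5, Δ4=-1
row 1: diag=6, rhs=-3; c'=1/3, d'=-1/2
row 2: denom=10−2·1/3=28/3; d'=(-3−2·-1/2)/(28/3)=-3/14
row 3: denom=8−3·9/28=197/28; d'=(42−3·-3/14)/(197/28)=1194/197
row 4: denom=6−1·28/197=1154/197; d'=(-36−1·1194/197)/(1154/197)=-4143/577
back: M4=-4143/577
back: M3=1194/197−28/197·-4143/577=4086/577
back: M2=-3/14−9/28·4086/577=-1437/577
back: M1=-1/2−1/3·-1437/577=381/1154
M: M0=0, M1=381/1154, M2=-1437/577, M3=4086/577, M4=-4143/577, M5=0
seg 0: a=5, c=M0/2=0, d=(M1−M0)/(6·1)=127/2308, b=Δ0−h0·(2M0+M1)/6=-2435/2308
seg 1: a=4, c=M1/2=381/2308, d=(M2−M1)/(6·2)=-1085/4616, b=Δ1−h1·(2M1+M2)/6=-1027/1154
seg 2: a=1, c=M2/2=-1437/1154, d=(M3−M2)/(6·3)=1841/3462, b=Δ2−h2·(2M2+M3)/6=-1760/577
seg 3: a=-5, c=M3/2=2043/577, d=(M4−M3)/(6·1)=-2743/1154, b=Δ3−h3·(2M3+M4)/6=4427/1154
seg 4: a=0, c=M4/2=-4143/1154, d=(M5−M4)/(6·2)=1381/2308, b=Δ4−h4·(2M4+M5)/6=2185/577
t_q=17/2 → seg 4, τ=3/2; S=0+2185/577·τ+-4143/1154·τ²+1381/2308·τ³=-6981/18464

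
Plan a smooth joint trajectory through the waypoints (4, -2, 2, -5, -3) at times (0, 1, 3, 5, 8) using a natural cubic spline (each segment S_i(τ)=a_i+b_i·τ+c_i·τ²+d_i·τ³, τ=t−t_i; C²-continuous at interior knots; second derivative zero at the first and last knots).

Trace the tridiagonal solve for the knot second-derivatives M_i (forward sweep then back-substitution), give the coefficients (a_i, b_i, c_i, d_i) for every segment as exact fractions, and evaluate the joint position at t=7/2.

Δ: Δ0=-6, Δ1=2, Δ2=-7/2, Δ3=2/3
row 1: diag=6, rhs=48; c'=1/3, d'=8
row 2: denom=8−2·1/3=22/3; d'=(-33−2·8)/(22/3)=-147/22
row 3: denom=10−2·3/11=104/11; d'=(25−2·-147/22)/(104/11)=211/52
back: M3=211/52
back: M2=-147/22−3/11·211/52=-405/52
back: M1=8−1/3·-405/52=551/52
M: M0=0, M1=551/52, M2=-405/52, M3=211/52, M4=0
seg 0: a=4, c=M0/2=0, d=(M1−M0)/(6·1)=551/312, b=Δ0−h0·(2M0+M1)/6=-2423/312
seg 1: a=-2, c=M1/2=551/104, d=(M2−M1)/(6·2)=-239/156, b=Δ1−h1·(2M1+M2)/6=-385/156
seg 2: a=2, c=M2/2=-405/104, d=(M3−M2)/(6·2)=77/78, b=Δ2−h2·(2M2+M3)/6=53/156
seg 3: a=-5, c=M3/2=211/104, d=(M4−M3)/(6·3)=-211/936, b=Δ3−h3·(2M3+M4)/6=-529/156
t_q=7/2 → seg 2, τ=1/2; S=2+53/156·τ+-405/104·τ²+77/78·τ³=549/416

  seg 0: a=4 b=-2423/312 c=0 d=551/312
  seg 1: a=-2 b=-385/156 c=551/104 d=-239/156
  seg 2: a=2 b=53/156 c=-405/104 d=77/78
  seg 3: a=-5 b=-529/156 c=211/104 d=-211/936
S(7/2) = 549/416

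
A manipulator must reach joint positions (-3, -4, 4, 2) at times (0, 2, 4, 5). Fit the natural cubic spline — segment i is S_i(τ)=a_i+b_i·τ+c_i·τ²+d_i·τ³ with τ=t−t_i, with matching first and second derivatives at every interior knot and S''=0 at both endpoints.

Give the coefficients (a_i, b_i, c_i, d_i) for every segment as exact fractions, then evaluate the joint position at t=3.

Δ: Δ0=-1/2, Δ1=4, Δ2=-2
row 1: diag=8, rhs=27; c'=1/4, d'=27/8
row 2: denom=6−2·1/4=11/2; d'=(-36−2·27/8)/(11/2)=-171/22
back: M2=-171/22
back: M1=27/8−1/4·-171/22=117/22
M: M0=0, M1=117/22, M2=-171/22, M3=0
seg 0: a=-3, c=M0/2=0, d=(M1−M0)/(6·2)=39/88, b=Δ0−h0·(2M0+M1)/6=-25/11
seg 1: a=-4, c=M1/2=117/44, d=(M2−M1)/(6·2)=-12/11, b=Δ1−h1·(2M1+M2)/6=67/22
seg 2: a=4, c=M2/2=-171/44, d=(M3−M2)/(6·1)=57/44, b=Δ2−h2·(2M2+M3)/6=13/22
t_q=3 → seg 1, τ=1; S=-4+67/22·τ+117/44·τ²+-12/11·τ³=27/44

  seg 0: a=-3 b=-25/11 c=0 d=39/88
  seg 1: a=-4 b=67/22 c=117/44 d=-12/11
  seg 2: a=4 b=13/22 c=-171/44 d=57/44
S(3) = 27/44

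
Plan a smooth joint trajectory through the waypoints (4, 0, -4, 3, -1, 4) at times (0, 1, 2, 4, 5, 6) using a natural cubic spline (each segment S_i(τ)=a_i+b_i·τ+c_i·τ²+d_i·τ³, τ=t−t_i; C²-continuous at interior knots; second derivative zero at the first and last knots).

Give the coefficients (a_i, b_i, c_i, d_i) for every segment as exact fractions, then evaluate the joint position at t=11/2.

  seg 0: a=4 b=-1073/310 c=0 d=-167/310
  seg 1: a=0 b=-787/155 c=-501/310 d=167/62
  seg 2: a=-4 b=-71/310 c=1002/155 d=-23/10
  seg 3: a=3 b=-611/310 c=-1137/155 d=329/62
  seg 4: a=-1 b=-112/155 c=2661/310 d=-887/310
S(11/2) = 1059/2480

Δ: Δ0=-4, Δ1=-4, Δ2=7/2, Δ3=-4, Δ4=5
row 1: diag=4, rhs=0; c'=1/4, d'=0
row 2: denom=6−1·1/4=23/4; d'=(45−1·0)/(23/4)=180/23
row 3: denom=6−2·8/23=122/23; d'=(-45−2·180/23)/(122/23)=-1395/122
row 4: denom=4−1·23/122=465/122; d'=(54−1·-1395/122)/(465/122)=2661/155
back: M4=2661/155
back: M3=-1395/122−23/122·2661/155=-2274/155
back: M2=180/23−8/23·-2274/155=2004/155
back: M1=0−1/4·2004/155=-501/155
M: M0=0, M1=-501/155, M2=2004/155, M3=-2274/155, M4=2661/155, M5=0
seg 0: a=4, c=M0/2=0, d=(M1−M0)/(6·1)=-167/310, b=Δ0−h0·(2M0+M1)/6=-1073/310
seg 1: a=0, c=M1/2=-501/310, d=(M2−M1)/(6·1)=167/62, b=Δ1−h1·(2M1+M2)/6=-787/155
seg 2: a=-4, c=M2/2=1002/155, d=(M3−M2)/(6·2)=-23/10, b=Δ2−h2·(2M2+M3)/6=-71/310
seg 3: a=3, c=M3/2=-1137/155, d=(M4−M3)/(6·1)=329/62, b=Δ3−h3·(2M3+M4)/6=-611/310
seg 4: a=-1, c=M4/2=2661/310, d=(M5−M4)/(6·1)=-887/310, b=Δ4−h4·(2M4+M5)/6=-112/155
t_q=11/2 → seg 4, τ=1/2; S=-1+-112/155·τ+2661/310·τ²+-887/310·τ³=1059/2480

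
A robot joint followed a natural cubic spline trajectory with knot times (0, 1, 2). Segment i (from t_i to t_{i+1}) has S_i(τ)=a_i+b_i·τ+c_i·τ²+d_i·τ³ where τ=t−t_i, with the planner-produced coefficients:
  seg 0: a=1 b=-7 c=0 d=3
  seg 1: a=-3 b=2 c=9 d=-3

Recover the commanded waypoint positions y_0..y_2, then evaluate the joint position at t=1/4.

y_0 = S_0(0) = a_0 = 1
y_1 = S_1(0) = a_1 = -3
y_2 = S_1(1) = 5
t_q=1/4 is in segment 0 (τ=1/4); S_0(τ)=-45/64

y_0=1 y_1=-3 y_2=5
S(1/4) = -45/64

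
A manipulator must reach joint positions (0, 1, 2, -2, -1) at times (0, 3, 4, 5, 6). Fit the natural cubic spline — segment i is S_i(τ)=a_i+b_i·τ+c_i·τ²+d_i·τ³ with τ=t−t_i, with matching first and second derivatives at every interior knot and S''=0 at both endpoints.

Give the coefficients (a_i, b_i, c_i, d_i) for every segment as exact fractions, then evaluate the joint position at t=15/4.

  seg 0: a=0 b=-199/348 c=0 d=35/348
  seg 1: a=1 b=373/174 c=105/116 d=-713/348
  seg 2: a=2 b=-763/348 c=-152/29 d=1195/348
  seg 3: a=-2 b=-413/174 c=587/116 d=-587/348
S(15/4) = 16723/7424

Δ: Δ0=1/3, Δ1=1, Δ2=-4, Δ3=1
row 1: diag=8, rhs=4; c'=1/8, d'=1/2
row 2: denom=4−1·1/8=31/8; d'=(-30−1·1/2)/(31/8)=-244/31
row 3: denom=4−1·8/31=116/31; d'=(30−1·-244/31)/(116/31)=587/58
back: M3=587/58
back: M2=-244/31−8/31·587/58=-304/29
back: M1=1/2−1/8·-304/29=105/58
M: M0=0, M1=105/58, M2=-304/29, M3=587/58, M4=0
seg 0: a=0, c=M0/2=0, d=(M1−M0)/(6·3)=35/348, b=Δ0−h0·(2M0+M1)/6=-199/348
seg 1: a=1, c=M1/2=105/116, d=(M2−M1)/(6·1)=-713/348, b=Δ1−h1·(2M1+M2)/6=373/174
seg 2: a=2, c=M2/2=-152/29, d=(M3−M2)/(6·1)=1195/348, b=Δ2−h2·(2M2+M3)/6=-763/348
seg 3: a=-2, c=M3/2=587/116, d=(M4−M3)/(6·1)=-587/348, b=Δ3−h3·(2M3+M4)/6=-413/174
t_q=15/4 → seg 1, τ=3/4; S=1+373/174·τ+105/116·τ²+-713/348·τ³=16723/7424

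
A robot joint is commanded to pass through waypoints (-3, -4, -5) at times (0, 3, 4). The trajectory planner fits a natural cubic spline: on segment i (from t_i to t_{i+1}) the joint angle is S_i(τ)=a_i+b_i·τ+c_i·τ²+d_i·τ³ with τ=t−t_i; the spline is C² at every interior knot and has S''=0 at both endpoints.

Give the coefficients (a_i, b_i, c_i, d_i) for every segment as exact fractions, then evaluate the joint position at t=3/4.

  seg 0: a=-3 b=-1/12 c=0 d=-1/36
  seg 1: a=-4 b=-5/6 c=-1/4 d=1/12
S(3/4) = -787/256

Δ: Δ0=-1/3, Δ1=-1
row 1: diag=8, rhs=-4; c'=1/8, d'=-1/2
back: M1=-1/2
M: M0=0, M1=-1/2, M2=0
seg 0: a=-3, c=M0/2=0, d=(M1−M0)/(6·3)=-1/36, b=Δ0−h0·(2M0+M1)/6=-1/12
seg 1: a=-4, c=M1/2=-1/4, d=(M2−M1)/(6·1)=1/12, b=Δ1−h1·(2M1+M2)/6=-5/6
t_q=3/4 → seg 0, τ=3/4; S=-3+-1/12·τ+0·τ²+-1/36·τ³=-787/256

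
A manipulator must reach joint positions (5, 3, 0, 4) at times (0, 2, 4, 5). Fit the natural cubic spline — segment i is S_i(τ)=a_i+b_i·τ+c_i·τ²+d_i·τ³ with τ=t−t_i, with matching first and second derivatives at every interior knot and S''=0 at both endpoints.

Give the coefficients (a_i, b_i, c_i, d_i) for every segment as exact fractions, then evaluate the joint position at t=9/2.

Δ: Δ0=-1, Δ1=-3/2, Δ2=4
row 1: diag=8, rhs=-3; c'=1/4, d'=-3/8
row 2: denom=6−2·1/4=11/2; d'=(33−2·-3/8)/(11/2)=135/22
back: M2=135/22
back: M1=-3/8−1/4·135/22=-21/11
M: M0=0, M1=-21/11, M2=135/22, M3=0
seg 0: a=5, c=M0/2=0, d=(M1−M0)/(6·2)=-7/44, b=Δ0−h0·(2M0+M1)/6=-4/11
seg 1: a=3, c=M1/2=-21/22, d=(M2−M1)/(6·2)=59/88, b=Δ1−h1·(2M1+M2)/6=-25/11
seg 2: a=0, c=M2/2=135/44, d=(M3−M2)/(6·1)=-45/44, b=Δ2−h2·(2M2+M3)/6=43/22
t_q=9/2 → seg 2, τ=1/2; S=0+43/22·τ+135/44·τ²+-45/44·τ³=569/352

  seg 0: a=5 b=-4/11 c=0 d=-7/44
  seg 1: a=3 b=-25/11 c=-21/22 d=59/88
  seg 2: a=0 b=43/22 c=135/44 d=-45/44
S(9/2) = 569/352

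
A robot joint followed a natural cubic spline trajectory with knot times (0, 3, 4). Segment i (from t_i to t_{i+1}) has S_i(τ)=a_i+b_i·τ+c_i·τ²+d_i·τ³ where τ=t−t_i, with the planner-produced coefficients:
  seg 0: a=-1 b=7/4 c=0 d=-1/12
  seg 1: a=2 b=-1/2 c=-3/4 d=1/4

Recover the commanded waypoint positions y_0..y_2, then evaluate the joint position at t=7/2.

y_0=-1 y_1=2 y_2=1
S(7/2) = 51/32

y_0 = S_0(0) = a_0 = -1
y_1 = S_1(0) = a_1 = 2
y_2 = S_1(1) = 1
t_q=7/2 is in segment 1 (τ=1/2); S_1(τ)=51/32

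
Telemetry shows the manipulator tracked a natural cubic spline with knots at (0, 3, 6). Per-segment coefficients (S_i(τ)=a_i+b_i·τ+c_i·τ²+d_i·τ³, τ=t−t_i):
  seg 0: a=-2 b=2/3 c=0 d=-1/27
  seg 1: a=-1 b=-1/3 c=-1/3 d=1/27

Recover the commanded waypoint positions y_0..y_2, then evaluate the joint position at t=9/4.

y_0 = S_0(0) = a_0 = -2
y_1 = S_1(0) = a_1 = -1
y_2 = S_1(3) = -4
t_q=9/4 is in segment 0 (τ=9/4); S_0(τ)=-59/64

y_0=-2 y_1=-1 y_2=-4
S(9/4) = -59/64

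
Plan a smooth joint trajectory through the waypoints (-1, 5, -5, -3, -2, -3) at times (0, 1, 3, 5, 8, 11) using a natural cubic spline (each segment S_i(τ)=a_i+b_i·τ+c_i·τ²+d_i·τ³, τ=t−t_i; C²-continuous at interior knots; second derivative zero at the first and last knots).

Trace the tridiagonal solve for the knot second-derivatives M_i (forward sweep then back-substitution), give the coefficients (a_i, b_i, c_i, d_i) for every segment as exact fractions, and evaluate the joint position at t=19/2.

Δ: Δ0=6, Δ1=-5, Δ2=1, Δ3=1/3, Δ4=-1/3
row 1: diag=6, rhs=-66; c'=1/3, d'=-11
row 2: denom=8−2·1/3=22/3; d'=(36−2·-11)/(22/3)=87/11
row 3: denom=10−2·3/11=104/11; d'=(-4−2·87/11)/(104/11)=-109/52
row 4: denom=12−3·33/104=1149/104; d'=(-4−3·-109/52)/(1149/104)=238/1149
back: M4=238/1149
back: M3=-109/52−33/104·238/1149=-828/383
back: M2=87/11−3/11·-828/383=3255/383
back: M1=-11−1/3·3255/383=-5298/383
M: M0=0, M1=-5298/383, M2=3255/383, M3=-828/383, M4=238/1149, M5=0
seg 0: a=-1, c=M0/2=0, d=(M1−M0)/(6·1)=-883/383, b=Δ0−h0·(2M0+M1)/6=3181/383
seg 1: a=5, c=M1/2=-2649/383, d=(M2−M1)/(6·2)=2851/1532, b=Δ1−h1·(2M1+M2)/6=532/383
seg 2: a=-5, c=M2/2=3255/766, d=(M3−M2)/(6·2)=-1361/1532, b=Δ2−h2·(2M2+M3)/6=-1511/383
seg 3: a=-3, c=M3/2=-414/383, d=(M4−M3)/(6·3)=1361/10341, b=Δ3−h3·(2M3+M4)/6=916/383
seg 4: a=-2, c=M4/2=119/1149, d=(M5−M4)/(6·3)=-119/10341, b=Δ4−h4·(2M4+M5)/6=-207/383
t_q=19/2 → seg 4, τ=3/2; S=-2+-207/383·τ+119/1149·τ²+-119/10341·τ³=-8017/3064

  seg 0: a=-1 b=3181/383 c=0 d=-883/383
  seg 1: a=5 b=532/383 c=-2649/383 d=2851/1532
  seg 2: a=-5 b=-1511/383 c=3255/766 d=-1361/1532
  seg 3: a=-3 b=916/383 c=-414/383 d=1361/10341
  seg 4: a=-2 b=-207/383 c=119/1149 d=-119/10341
S(19/2) = -8017/3064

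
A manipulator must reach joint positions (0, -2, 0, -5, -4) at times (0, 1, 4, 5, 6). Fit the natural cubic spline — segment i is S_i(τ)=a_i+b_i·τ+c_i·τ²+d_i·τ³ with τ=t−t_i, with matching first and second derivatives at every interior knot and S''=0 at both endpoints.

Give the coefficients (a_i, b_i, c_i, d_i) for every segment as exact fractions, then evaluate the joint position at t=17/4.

Δ: Δ0=-2, Δ1=2/3, Δ2=-5, Δ3=1
row 1: diag=8, rhs=16; c'=3/8, d'=2
row 2: denom=8−3·3/8=55/8; d'=(-34−3·2)/(55/8)=-64/11
row 3: denom=4−1·8/55=212/55; d'=(36−1·-64/11)/(212/55)=575/53
back: M3=575/53
back: M2=-64/11−8/55·575/53=-392/53
back: M1=2−3/8·-392/53=253/53
M: M0=0, M1=253/53, M2=-392/53, M3=575/53, M4=0
seg 0: a=0, c=M0/2=0, d=(M1−M0)/(6·1)=253/318, b=Δ0−h0·(2M0+M1)/6=-889/318
seg 1: a=-2, c=M1/2=253/106, d=(M2−M1)/(6·3)=-215/318, b=Δ1−h1·(2M1+M2)/6=-65/159
seg 2: a=0, c=M2/2=-196/53, d=(M3−M2)/(6·1)=967/318, b=Δ2−h2·(2M2+M3)/6=-1381/318
seg 3: a=-5, c=M3/2=575/106, d=(M4−M3)/(6·1)=-575/318, b=Δ3−h3·(2M3+M4)/6=-416/159
t_q=17/4 → seg 2, τ=1/4; S=0+-1381/318·τ+-196/53·τ²+967/318·τ³=-8611/6784

  seg 0: a=0 b=-889/318 c=0 d=253/318
  seg 1: a=-2 b=-65/159 c=253/106 d=-215/318
  seg 2: a=0 b=-1381/318 c=-196/53 d=967/318
  seg 3: a=-5 b=-416/159 c=575/106 d=-575/318
S(17/4) = -8611/6784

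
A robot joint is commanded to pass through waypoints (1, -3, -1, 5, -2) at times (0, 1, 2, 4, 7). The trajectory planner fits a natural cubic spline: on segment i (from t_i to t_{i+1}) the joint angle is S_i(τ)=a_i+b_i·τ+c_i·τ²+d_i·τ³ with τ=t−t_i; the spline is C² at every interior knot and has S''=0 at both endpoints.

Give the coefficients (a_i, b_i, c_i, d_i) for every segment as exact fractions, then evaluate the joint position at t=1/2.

  seg 0: a=1 b=-1757/321 c=0 d=473/321
  seg 1: a=-3 b=-338/321 c=473/107 d=-439/321
  seg 2: a=-1 b=1183/321 c=34/107 d=-106/321
  seg 3: a=5 b=319/321 c=-178/107 d=178/963
S(1/2) = -1329/856

Δ: Δ0=-4, Δ1=2, Δ2=3, Δ3=-7/3
row 1: diag=4, rhs=36; c'=1/4, d'=9
row 2: denom=6−1·1/4=23/4; d'=(6−1·9)/(23/4)=-12/23
row 3: denom=10−2·8/23=214/23; d'=(-32−2·-12/23)/(214/23)=-356/107
back: M3=-356/107
back: M2=-12/23−8/23·-356/107=68/107
back: M1=9−1/4·68/107=946/107
M: M0=0, M1=946/107, M2=68/107, M3=-356/107, M4=0
seg 0: a=1, c=M0/2=0, d=(M1−M0)/(6·1)=473/321, b=Δ0−h0·(2M0+M1)/6=-1757/321
seg 1: a=-3, c=M1/2=473/107, d=(M2−M1)/(6·1)=-439/321, b=Δ1−h1·(2M1+M2)/6=-338/321
seg 2: a=-1, c=M2/2=34/107, d=(M3−M2)/(6·2)=-106/321, b=Δ2−h2·(2M2+M3)/6=1183/321
seg 3: a=5, c=M3/2=-178/107, d=(M4−M3)/(6·3)=178/963, b=Δ3−h3·(2M3+M4)/6=319/321
t_q=1/2 → seg 0, τ=1/2; S=1+-1757/321·τ+0·τ²+473/321·τ³=-1329/856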